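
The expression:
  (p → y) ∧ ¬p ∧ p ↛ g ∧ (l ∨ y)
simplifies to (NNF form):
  False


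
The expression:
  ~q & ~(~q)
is never true.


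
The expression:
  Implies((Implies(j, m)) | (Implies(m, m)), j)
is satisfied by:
  {j: True}


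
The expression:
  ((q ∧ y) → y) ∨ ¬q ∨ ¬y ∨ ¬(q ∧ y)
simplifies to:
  True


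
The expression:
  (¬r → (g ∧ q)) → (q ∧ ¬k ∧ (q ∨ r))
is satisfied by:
  {k: False, r: False, g: False, q: False}
  {q: True, k: False, r: False, g: False}
  {g: True, k: False, r: False, q: False}
  {q: True, g: True, k: False, r: False}
  {k: True, q: False, r: False, g: False}
  {q: True, k: True, r: False, g: False}
  {g: True, k: True, q: False, r: False}
  {r: True, q: True, g: False, k: False}
  {g: True, r: True, q: True, k: False}


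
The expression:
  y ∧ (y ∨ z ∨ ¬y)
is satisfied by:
  {y: True}


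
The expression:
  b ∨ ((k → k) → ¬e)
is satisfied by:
  {b: True, e: False}
  {e: False, b: False}
  {e: True, b: True}


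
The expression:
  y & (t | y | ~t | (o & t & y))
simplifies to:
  y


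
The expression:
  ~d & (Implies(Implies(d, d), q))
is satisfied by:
  {q: True, d: False}


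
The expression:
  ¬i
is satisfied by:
  {i: False}


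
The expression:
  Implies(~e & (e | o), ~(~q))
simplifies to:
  e | q | ~o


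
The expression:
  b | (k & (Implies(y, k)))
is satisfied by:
  {b: True, k: True}
  {b: True, k: False}
  {k: True, b: False}


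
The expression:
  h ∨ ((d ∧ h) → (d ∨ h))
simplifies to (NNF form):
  True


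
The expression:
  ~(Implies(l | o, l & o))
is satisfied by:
  {o: True, l: False}
  {l: True, o: False}


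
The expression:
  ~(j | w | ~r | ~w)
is never true.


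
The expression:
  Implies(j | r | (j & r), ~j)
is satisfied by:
  {j: False}


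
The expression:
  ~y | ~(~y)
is always true.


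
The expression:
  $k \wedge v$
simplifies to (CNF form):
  $k \wedge v$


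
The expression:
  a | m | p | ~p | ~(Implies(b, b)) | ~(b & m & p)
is always true.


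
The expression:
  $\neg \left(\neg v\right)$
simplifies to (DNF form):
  $v$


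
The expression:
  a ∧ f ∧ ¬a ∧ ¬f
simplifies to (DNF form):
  False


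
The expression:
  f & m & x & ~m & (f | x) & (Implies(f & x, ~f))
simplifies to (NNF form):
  False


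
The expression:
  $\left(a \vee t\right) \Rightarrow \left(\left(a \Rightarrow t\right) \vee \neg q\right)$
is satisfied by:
  {t: True, q: False, a: False}
  {q: False, a: False, t: False}
  {a: True, t: True, q: False}
  {a: True, q: False, t: False}
  {t: True, q: True, a: False}
  {q: True, t: False, a: False}
  {a: True, q: True, t: True}


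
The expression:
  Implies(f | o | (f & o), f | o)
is always true.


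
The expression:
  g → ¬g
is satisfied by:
  {g: False}


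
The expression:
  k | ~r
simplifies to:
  k | ~r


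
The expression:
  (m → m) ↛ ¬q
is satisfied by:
  {q: True}


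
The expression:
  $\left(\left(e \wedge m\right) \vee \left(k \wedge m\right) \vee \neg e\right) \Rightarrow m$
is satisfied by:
  {m: True, e: True}
  {m: True, e: False}
  {e: True, m: False}


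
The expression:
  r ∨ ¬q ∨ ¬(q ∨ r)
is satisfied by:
  {r: True, q: False}
  {q: False, r: False}
  {q: True, r: True}


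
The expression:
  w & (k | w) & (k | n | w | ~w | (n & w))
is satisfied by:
  {w: True}


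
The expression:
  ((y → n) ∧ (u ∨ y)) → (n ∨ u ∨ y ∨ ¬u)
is always true.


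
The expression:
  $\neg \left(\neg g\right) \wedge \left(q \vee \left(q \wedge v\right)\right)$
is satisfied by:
  {g: True, q: True}


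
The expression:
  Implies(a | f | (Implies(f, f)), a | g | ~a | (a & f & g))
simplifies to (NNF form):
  True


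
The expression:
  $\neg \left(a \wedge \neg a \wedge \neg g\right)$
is always true.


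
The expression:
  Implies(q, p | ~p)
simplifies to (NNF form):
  True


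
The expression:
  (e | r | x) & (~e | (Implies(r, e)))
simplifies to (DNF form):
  e | r | x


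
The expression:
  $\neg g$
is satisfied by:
  {g: False}


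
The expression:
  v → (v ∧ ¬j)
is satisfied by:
  {v: False, j: False}
  {j: True, v: False}
  {v: True, j: False}


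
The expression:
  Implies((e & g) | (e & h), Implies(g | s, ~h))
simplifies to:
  ~e | ~h | (~g & ~s)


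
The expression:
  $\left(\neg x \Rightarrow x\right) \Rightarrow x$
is always true.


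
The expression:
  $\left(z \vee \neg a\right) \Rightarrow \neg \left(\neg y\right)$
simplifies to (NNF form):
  $y \vee \left(a \wedge \neg z\right)$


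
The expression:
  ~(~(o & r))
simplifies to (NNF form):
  o & r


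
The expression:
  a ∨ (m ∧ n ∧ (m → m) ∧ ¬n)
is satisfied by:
  {a: True}


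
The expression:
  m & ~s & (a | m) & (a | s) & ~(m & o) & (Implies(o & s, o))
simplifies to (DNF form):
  a & m & ~o & ~s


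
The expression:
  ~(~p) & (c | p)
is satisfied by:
  {p: True}


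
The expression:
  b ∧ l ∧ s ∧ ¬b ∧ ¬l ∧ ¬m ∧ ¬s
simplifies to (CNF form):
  False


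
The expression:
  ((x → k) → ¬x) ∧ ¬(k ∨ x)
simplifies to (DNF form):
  ¬k ∧ ¬x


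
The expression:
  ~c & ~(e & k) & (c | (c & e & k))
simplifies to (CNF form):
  False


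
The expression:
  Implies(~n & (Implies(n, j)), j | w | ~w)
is always true.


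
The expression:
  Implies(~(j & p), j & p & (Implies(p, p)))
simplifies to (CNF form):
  j & p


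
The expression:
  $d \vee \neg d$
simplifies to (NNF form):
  $\text{True}$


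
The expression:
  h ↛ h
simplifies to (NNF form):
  False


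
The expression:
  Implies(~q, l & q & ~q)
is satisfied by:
  {q: True}


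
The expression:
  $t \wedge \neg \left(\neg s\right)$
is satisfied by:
  {t: True, s: True}


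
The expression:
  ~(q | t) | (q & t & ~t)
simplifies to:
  ~q & ~t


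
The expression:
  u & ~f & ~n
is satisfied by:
  {u: True, n: False, f: False}


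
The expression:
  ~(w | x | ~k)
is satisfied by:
  {k: True, x: False, w: False}


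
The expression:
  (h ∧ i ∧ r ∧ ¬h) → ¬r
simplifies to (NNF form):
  True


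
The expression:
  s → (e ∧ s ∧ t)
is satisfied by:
  {e: True, t: True, s: False}
  {e: True, t: False, s: False}
  {t: True, e: False, s: False}
  {e: False, t: False, s: False}
  {e: True, s: True, t: True}


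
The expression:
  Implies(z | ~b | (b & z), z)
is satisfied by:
  {b: True, z: True}
  {b: True, z: False}
  {z: True, b: False}


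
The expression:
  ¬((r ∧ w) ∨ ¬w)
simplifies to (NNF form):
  w ∧ ¬r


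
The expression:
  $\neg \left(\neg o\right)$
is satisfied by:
  {o: True}


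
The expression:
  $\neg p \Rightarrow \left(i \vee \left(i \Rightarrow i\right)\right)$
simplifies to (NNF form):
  $\text{True}$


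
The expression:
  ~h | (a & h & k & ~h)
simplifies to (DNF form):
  ~h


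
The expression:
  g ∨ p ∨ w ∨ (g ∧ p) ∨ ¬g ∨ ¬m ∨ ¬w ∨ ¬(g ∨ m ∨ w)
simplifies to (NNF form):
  True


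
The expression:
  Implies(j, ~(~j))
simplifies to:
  True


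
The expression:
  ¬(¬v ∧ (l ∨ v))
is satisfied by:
  {v: True, l: False}
  {l: False, v: False}
  {l: True, v: True}


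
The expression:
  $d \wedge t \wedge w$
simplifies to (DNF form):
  $d \wedge t \wedge w$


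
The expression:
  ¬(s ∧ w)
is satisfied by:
  {s: False, w: False}
  {w: True, s: False}
  {s: True, w: False}


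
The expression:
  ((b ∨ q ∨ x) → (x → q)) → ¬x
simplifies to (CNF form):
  ¬q ∨ ¬x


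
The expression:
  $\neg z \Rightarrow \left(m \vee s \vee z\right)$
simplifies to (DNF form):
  $m \vee s \vee z$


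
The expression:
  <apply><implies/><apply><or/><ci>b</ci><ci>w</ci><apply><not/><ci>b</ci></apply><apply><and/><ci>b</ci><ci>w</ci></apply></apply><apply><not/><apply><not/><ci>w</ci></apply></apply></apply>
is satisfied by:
  {w: True}


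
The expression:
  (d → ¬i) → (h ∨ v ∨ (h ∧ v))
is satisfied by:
  {i: True, v: True, h: True, d: True}
  {i: True, v: True, h: True, d: False}
  {v: True, h: True, d: True, i: False}
  {v: True, h: True, d: False, i: False}
  {i: True, v: True, d: True, h: False}
  {i: True, v: True, d: False, h: False}
  {v: True, d: True, h: False, i: False}
  {v: True, d: False, h: False, i: False}
  {i: True, h: True, d: True, v: False}
  {i: True, h: True, d: False, v: False}
  {h: True, d: True, v: False, i: False}
  {h: True, v: False, d: False, i: False}
  {i: True, d: True, v: False, h: False}


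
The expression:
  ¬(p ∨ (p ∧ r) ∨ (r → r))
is never true.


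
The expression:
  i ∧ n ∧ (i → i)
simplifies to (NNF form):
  i ∧ n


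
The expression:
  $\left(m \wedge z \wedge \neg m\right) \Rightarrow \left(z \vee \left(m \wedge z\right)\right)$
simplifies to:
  $\text{True}$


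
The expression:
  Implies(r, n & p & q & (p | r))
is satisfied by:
  {q: True, n: True, p: True, r: False}
  {q: True, n: True, p: False, r: False}
  {q: True, p: True, n: False, r: False}
  {q: True, p: False, n: False, r: False}
  {n: True, p: True, q: False, r: False}
  {n: True, p: False, q: False, r: False}
  {p: True, q: False, n: False, r: False}
  {p: False, q: False, n: False, r: False}
  {r: True, q: True, n: True, p: True}


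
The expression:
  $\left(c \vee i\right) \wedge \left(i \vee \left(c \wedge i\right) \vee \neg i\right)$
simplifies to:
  $c \vee i$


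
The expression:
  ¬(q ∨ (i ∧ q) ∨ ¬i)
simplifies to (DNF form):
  i ∧ ¬q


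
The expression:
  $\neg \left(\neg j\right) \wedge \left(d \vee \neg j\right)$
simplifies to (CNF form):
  $d \wedge j$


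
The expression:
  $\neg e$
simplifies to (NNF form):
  $\neg e$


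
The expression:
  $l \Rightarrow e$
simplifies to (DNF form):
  $e \vee \neg l$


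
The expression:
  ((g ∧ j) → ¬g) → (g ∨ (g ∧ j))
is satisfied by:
  {g: True}


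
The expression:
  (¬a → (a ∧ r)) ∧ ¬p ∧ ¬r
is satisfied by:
  {a: True, p: False, r: False}


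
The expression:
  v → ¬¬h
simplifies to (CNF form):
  h ∨ ¬v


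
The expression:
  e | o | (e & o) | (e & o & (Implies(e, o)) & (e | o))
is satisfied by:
  {o: True, e: True}
  {o: True, e: False}
  {e: True, o: False}


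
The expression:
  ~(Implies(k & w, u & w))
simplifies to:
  k & w & ~u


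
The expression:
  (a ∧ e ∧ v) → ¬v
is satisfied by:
  {v: False, a: False, e: False}
  {e: True, v: False, a: False}
  {a: True, v: False, e: False}
  {e: True, a: True, v: False}
  {v: True, e: False, a: False}
  {e: True, v: True, a: False}
  {a: True, v: True, e: False}


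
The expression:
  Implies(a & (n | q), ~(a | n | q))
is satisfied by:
  {n: False, a: False, q: False}
  {q: True, n: False, a: False}
  {n: True, q: False, a: False}
  {q: True, n: True, a: False}
  {a: True, q: False, n: False}


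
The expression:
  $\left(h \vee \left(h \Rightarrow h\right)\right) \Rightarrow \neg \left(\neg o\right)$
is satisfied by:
  {o: True}


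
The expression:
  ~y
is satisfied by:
  {y: False}


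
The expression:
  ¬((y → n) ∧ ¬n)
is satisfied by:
  {n: True, y: True}
  {n: True, y: False}
  {y: True, n: False}


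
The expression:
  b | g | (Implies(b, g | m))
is always true.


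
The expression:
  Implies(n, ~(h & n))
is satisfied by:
  {h: False, n: False}
  {n: True, h: False}
  {h: True, n: False}


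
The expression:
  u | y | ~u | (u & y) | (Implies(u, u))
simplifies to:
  True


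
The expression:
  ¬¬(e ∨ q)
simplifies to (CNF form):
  e ∨ q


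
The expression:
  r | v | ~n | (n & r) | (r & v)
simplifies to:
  r | v | ~n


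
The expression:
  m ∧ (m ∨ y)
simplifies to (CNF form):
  m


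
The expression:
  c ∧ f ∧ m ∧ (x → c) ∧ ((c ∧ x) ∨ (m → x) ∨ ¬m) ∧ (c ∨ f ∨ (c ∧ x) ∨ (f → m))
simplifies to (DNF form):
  c ∧ f ∧ m ∧ x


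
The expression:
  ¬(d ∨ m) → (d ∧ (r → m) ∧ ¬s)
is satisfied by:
  {d: True, m: True}
  {d: True, m: False}
  {m: True, d: False}


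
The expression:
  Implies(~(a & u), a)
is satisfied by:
  {a: True}


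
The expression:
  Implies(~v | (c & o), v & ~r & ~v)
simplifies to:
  v & (~c | ~o)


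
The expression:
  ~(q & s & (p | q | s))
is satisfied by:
  {s: False, q: False}
  {q: True, s: False}
  {s: True, q: False}


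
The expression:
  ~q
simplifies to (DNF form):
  ~q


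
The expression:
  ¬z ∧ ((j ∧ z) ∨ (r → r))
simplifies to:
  ¬z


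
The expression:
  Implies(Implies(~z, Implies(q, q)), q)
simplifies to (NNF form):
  q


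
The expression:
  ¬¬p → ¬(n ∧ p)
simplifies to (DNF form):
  ¬n ∨ ¬p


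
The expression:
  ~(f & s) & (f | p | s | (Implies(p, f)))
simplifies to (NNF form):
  ~f | ~s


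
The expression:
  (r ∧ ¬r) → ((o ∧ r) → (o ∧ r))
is always true.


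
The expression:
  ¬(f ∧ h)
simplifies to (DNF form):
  ¬f ∨ ¬h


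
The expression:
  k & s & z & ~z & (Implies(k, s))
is never true.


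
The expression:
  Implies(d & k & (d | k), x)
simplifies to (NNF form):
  x | ~d | ~k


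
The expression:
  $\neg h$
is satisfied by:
  {h: False}


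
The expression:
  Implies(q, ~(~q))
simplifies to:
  True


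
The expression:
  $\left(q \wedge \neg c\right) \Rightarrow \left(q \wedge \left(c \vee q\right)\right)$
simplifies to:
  $\text{True}$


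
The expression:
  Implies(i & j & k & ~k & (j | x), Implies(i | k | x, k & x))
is always true.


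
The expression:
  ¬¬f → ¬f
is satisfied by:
  {f: False}


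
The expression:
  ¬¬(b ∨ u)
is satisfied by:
  {b: True, u: True}
  {b: True, u: False}
  {u: True, b: False}


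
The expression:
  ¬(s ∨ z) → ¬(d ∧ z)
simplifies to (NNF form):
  True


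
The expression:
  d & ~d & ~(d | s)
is never true.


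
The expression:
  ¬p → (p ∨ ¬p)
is always true.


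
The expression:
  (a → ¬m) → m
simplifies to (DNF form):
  m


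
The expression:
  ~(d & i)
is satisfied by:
  {d: False, i: False}
  {i: True, d: False}
  {d: True, i: False}


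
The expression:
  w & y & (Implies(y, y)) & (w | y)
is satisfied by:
  {w: True, y: True}


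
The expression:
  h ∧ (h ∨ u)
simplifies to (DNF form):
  h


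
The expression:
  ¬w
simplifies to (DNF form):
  ¬w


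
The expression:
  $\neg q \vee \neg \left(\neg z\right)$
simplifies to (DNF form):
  $z \vee \neg q$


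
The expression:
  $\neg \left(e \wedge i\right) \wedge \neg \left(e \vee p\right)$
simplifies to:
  $\neg e \wedge \neg p$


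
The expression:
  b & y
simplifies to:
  b & y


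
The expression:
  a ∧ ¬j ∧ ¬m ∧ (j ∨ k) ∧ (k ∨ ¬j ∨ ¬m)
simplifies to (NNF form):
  a ∧ k ∧ ¬j ∧ ¬m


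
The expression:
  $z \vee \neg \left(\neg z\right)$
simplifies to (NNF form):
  $z$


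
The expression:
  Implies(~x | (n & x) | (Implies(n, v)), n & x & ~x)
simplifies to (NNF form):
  False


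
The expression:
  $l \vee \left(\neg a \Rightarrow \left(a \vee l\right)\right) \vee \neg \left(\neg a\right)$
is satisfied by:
  {a: True, l: True}
  {a: True, l: False}
  {l: True, a: False}


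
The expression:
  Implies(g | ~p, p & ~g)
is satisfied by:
  {p: True, g: False}


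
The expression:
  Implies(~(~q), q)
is always true.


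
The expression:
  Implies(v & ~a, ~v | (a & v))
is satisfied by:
  {a: True, v: False}
  {v: False, a: False}
  {v: True, a: True}


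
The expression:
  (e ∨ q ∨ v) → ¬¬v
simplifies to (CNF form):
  (v ∨ ¬e) ∧ (v ∨ ¬q)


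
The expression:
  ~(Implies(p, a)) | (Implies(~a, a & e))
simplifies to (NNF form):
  a | p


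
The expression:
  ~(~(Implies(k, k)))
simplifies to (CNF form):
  True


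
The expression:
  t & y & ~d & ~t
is never true.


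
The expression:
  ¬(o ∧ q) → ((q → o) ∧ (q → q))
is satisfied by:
  {o: True, q: False}
  {q: False, o: False}
  {q: True, o: True}


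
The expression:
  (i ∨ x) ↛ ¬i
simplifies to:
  i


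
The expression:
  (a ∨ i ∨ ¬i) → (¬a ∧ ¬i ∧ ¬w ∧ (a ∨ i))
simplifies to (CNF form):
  False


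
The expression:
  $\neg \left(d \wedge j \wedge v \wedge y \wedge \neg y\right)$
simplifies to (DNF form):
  $\text{True}$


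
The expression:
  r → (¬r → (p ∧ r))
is always true.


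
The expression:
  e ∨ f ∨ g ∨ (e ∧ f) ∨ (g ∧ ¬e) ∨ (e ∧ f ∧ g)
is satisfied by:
  {g: True, e: True, f: True}
  {g: True, e: True, f: False}
  {g: True, f: True, e: False}
  {g: True, f: False, e: False}
  {e: True, f: True, g: False}
  {e: True, f: False, g: False}
  {f: True, e: False, g: False}


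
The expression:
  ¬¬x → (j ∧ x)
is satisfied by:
  {j: True, x: False}
  {x: False, j: False}
  {x: True, j: True}


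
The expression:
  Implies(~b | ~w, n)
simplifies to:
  n | (b & w)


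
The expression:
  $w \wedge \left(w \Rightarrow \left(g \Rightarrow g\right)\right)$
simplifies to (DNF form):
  $w$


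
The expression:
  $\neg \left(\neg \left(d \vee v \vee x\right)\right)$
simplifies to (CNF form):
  $d \vee v \vee x$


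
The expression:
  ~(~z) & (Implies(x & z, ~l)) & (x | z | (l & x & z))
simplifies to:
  z & (~l | ~x)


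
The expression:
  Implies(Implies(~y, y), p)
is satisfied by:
  {p: True, y: False}
  {y: False, p: False}
  {y: True, p: True}


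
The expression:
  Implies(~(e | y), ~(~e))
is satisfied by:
  {y: True, e: True}
  {y: True, e: False}
  {e: True, y: False}


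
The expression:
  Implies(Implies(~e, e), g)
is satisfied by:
  {g: True, e: False}
  {e: False, g: False}
  {e: True, g: True}


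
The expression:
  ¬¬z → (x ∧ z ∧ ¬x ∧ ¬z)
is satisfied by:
  {z: False}


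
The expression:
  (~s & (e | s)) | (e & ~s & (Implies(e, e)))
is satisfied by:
  {e: True, s: False}


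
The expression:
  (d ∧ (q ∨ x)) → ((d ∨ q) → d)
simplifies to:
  True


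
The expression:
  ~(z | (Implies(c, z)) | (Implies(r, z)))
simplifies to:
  c & r & ~z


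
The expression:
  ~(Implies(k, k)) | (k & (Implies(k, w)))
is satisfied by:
  {w: True, k: True}


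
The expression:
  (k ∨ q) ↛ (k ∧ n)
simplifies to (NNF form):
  (k ∧ ¬n) ∨ (q ∧ ¬k)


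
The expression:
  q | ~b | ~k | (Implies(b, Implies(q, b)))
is always true.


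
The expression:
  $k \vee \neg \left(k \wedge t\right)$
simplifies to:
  $\text{True}$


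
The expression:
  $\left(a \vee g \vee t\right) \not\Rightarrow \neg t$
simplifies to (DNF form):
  $t$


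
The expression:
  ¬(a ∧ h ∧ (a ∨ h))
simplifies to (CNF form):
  ¬a ∨ ¬h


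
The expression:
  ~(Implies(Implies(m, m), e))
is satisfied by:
  {e: False}


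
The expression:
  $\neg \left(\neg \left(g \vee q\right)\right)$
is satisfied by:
  {q: True, g: True}
  {q: True, g: False}
  {g: True, q: False}


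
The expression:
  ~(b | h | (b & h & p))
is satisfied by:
  {h: False, b: False}


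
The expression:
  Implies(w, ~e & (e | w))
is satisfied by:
  {w: False, e: False}
  {e: True, w: False}
  {w: True, e: False}


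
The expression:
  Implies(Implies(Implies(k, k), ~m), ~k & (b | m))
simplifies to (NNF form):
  m | (b & ~k)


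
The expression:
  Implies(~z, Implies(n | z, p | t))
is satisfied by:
  {t: True, z: True, p: True, n: False}
  {t: True, z: True, p: False, n: False}
  {t: True, p: True, z: False, n: False}
  {t: True, p: False, z: False, n: False}
  {z: True, p: True, t: False, n: False}
  {z: True, t: False, p: False, n: False}
  {z: False, p: True, t: False, n: False}
  {z: False, t: False, p: False, n: False}
  {t: True, n: True, z: True, p: True}
  {t: True, n: True, z: True, p: False}
  {t: True, n: True, p: True, z: False}
  {t: True, n: True, p: False, z: False}
  {n: True, z: True, p: True, t: False}
  {n: True, z: True, p: False, t: False}
  {n: True, p: True, z: False, t: False}


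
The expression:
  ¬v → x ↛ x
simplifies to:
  v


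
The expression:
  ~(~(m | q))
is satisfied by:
  {q: True, m: True}
  {q: True, m: False}
  {m: True, q: False}


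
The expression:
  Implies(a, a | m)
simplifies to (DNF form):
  True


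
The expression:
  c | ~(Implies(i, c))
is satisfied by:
  {i: True, c: True}
  {i: True, c: False}
  {c: True, i: False}


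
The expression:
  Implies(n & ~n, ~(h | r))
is always true.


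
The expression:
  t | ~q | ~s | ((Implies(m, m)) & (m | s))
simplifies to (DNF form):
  True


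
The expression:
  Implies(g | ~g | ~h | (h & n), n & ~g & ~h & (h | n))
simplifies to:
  n & ~g & ~h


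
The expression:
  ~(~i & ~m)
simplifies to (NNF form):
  i | m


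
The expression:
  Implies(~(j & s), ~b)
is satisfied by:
  {s: True, j: True, b: False}
  {s: True, j: False, b: False}
  {j: True, s: False, b: False}
  {s: False, j: False, b: False}
  {b: True, s: True, j: True}


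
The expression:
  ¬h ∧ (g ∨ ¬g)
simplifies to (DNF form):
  ¬h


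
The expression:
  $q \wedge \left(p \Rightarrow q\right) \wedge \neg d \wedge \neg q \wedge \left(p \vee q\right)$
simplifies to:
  $\text{False}$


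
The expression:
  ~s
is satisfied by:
  {s: False}


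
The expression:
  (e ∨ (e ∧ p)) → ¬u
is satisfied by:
  {u: False, e: False}
  {e: True, u: False}
  {u: True, e: False}


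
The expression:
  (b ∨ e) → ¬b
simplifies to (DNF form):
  ¬b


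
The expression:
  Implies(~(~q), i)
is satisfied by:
  {i: True, q: False}
  {q: False, i: False}
  {q: True, i: True}


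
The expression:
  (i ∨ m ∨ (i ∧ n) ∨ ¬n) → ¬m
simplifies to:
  ¬m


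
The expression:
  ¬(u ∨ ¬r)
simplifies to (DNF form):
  r ∧ ¬u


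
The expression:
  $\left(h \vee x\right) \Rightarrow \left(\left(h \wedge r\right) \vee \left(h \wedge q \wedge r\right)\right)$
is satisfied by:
  {r: True, x: False, h: False}
  {x: False, h: False, r: False}
  {r: True, h: True, x: False}
  {r: True, h: True, x: True}


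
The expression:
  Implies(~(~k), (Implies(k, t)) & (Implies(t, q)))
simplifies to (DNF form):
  ~k | (q & t)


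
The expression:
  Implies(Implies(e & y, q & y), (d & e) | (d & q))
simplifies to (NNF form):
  (d | y) & (e | q) & (d | ~q)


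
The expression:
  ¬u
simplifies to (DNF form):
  ¬u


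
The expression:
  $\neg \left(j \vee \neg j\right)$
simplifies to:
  $\text{False}$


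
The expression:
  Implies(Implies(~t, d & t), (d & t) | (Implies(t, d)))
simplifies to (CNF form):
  d | ~t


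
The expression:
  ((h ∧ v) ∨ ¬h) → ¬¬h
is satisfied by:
  {h: True}


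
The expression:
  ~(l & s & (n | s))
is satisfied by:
  {l: False, s: False}
  {s: True, l: False}
  {l: True, s: False}


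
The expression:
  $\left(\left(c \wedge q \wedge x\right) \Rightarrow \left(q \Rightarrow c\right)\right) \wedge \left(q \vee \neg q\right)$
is always true.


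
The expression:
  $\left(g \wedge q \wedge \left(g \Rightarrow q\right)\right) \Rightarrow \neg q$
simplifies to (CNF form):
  $\neg g \vee \neg q$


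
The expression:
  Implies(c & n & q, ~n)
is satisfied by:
  {c: False, q: False, n: False}
  {n: True, c: False, q: False}
  {q: True, c: False, n: False}
  {n: True, q: True, c: False}
  {c: True, n: False, q: False}
  {n: True, c: True, q: False}
  {q: True, c: True, n: False}


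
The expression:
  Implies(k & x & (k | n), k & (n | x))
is always true.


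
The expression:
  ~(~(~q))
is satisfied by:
  {q: False}


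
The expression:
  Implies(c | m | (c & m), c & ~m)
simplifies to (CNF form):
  ~m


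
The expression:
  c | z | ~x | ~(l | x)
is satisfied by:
  {z: True, c: True, x: False}
  {z: True, c: False, x: False}
  {c: True, z: False, x: False}
  {z: False, c: False, x: False}
  {x: True, z: True, c: True}
  {x: True, z: True, c: False}
  {x: True, c: True, z: False}


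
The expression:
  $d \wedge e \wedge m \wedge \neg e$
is never true.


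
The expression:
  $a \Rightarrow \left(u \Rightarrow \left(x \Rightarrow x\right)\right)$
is always true.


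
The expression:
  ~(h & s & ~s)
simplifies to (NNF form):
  True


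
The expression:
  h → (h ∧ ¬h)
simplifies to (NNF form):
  ¬h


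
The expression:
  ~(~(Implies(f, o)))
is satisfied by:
  {o: True, f: False}
  {f: False, o: False}
  {f: True, o: True}


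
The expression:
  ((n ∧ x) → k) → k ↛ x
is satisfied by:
  {n: True, k: True, x: False}
  {k: True, x: False, n: False}
  {n: True, x: True, k: False}


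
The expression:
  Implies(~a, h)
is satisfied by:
  {a: True, h: True}
  {a: True, h: False}
  {h: True, a: False}


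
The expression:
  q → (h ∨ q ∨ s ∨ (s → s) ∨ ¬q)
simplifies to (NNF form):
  True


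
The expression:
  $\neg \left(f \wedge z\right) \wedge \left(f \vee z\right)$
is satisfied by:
  {z: True, f: False}
  {f: True, z: False}


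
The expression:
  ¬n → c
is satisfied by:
  {n: True, c: True}
  {n: True, c: False}
  {c: True, n: False}


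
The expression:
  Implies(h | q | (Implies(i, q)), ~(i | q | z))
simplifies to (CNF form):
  ~q & (i | ~z) & (~h | ~i)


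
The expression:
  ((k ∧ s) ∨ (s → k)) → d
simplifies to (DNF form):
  d ∨ (s ∧ ¬k)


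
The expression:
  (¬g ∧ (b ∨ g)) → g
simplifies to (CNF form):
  g ∨ ¬b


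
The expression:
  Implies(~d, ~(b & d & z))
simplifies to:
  True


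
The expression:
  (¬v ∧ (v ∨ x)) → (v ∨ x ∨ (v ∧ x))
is always true.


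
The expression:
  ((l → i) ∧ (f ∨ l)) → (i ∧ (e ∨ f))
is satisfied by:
  {e: True, l: False, f: False, i: False}
  {e: False, l: False, f: False, i: False}
  {i: True, e: True, l: False, f: False}
  {i: True, e: False, l: False, f: False}
  {l: True, e: True, i: False, f: False}
  {l: True, i: False, e: False, f: False}
  {i: True, l: True, e: True, f: False}
  {i: True, f: True, e: True, l: False}
  {i: True, f: True, e: False, l: False}
  {f: True, l: True, e: True, i: False}
  {f: True, l: True, e: False, i: False}
  {f: True, l: True, i: True, e: True}
  {f: True, l: True, i: True, e: False}


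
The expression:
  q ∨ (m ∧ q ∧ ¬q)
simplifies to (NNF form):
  q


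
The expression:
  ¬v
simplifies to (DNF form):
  ¬v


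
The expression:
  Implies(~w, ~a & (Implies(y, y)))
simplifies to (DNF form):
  w | ~a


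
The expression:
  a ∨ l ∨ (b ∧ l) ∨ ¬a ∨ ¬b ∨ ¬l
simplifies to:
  True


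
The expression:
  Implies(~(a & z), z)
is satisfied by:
  {z: True}


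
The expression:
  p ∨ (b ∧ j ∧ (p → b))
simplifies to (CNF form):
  (b ∨ p) ∧ (j ∨ p)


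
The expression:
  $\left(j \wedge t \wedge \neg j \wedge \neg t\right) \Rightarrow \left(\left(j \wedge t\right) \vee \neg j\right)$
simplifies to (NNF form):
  $\text{True}$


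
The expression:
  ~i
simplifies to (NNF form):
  ~i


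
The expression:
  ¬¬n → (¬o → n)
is always true.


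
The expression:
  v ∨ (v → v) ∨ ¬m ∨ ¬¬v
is always true.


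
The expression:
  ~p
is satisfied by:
  {p: False}


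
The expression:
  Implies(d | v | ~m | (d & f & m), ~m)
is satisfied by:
  {d: False, m: False, v: False}
  {v: True, d: False, m: False}
  {d: True, v: False, m: False}
  {v: True, d: True, m: False}
  {m: True, v: False, d: False}


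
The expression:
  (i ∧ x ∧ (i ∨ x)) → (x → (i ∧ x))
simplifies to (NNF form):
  True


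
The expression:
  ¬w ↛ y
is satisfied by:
  {y: True, w: False}
  {w: False, y: False}
  {w: True, y: True}


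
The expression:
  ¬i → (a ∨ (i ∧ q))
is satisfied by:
  {i: True, a: True}
  {i: True, a: False}
  {a: True, i: False}


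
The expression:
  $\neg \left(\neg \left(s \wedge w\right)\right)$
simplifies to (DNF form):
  $s \wedge w$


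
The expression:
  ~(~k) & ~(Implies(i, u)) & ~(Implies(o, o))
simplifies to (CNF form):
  False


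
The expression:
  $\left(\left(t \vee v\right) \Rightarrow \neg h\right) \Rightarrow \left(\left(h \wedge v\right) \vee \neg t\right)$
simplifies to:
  $h \vee \neg t$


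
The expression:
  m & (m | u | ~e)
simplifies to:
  m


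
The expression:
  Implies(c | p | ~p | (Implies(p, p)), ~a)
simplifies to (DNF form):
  ~a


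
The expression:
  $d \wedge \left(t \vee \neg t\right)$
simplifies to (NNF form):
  $d$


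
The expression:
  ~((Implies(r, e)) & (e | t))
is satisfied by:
  {r: True, e: False, t: False}
  {e: False, t: False, r: False}
  {r: True, t: True, e: False}


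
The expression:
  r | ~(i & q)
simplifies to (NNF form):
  r | ~i | ~q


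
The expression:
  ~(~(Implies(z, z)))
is always true.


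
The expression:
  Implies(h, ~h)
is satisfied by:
  {h: False}


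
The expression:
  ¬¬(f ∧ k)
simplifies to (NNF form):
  f ∧ k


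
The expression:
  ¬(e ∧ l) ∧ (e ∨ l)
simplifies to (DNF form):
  (e ∧ ¬l) ∨ (l ∧ ¬e)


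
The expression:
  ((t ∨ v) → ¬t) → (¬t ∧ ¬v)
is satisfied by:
  {t: True, v: False}
  {v: False, t: False}
  {v: True, t: True}


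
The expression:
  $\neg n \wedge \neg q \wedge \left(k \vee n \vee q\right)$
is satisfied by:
  {k: True, n: False, q: False}


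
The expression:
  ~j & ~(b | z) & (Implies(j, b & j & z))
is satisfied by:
  {z: False, j: False, b: False}


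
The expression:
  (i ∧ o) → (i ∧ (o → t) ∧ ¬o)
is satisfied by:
  {o: False, i: False}
  {i: True, o: False}
  {o: True, i: False}


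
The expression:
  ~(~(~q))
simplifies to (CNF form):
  ~q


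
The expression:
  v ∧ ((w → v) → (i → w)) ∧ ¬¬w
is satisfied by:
  {w: True, v: True}


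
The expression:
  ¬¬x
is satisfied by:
  {x: True}


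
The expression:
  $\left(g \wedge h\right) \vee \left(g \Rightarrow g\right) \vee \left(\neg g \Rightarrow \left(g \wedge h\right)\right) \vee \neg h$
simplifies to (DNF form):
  $\text{True}$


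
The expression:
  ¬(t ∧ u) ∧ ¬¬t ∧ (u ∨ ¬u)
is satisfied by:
  {t: True, u: False}


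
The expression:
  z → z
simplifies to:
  True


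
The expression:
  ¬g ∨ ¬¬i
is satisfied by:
  {i: True, g: False}
  {g: False, i: False}
  {g: True, i: True}


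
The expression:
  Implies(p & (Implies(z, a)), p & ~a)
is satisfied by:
  {p: False, a: False}
  {a: True, p: False}
  {p: True, a: False}


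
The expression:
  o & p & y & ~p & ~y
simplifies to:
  False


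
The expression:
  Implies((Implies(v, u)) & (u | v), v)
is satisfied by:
  {v: True, u: False}
  {u: False, v: False}
  {u: True, v: True}


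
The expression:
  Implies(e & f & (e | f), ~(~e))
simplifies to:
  True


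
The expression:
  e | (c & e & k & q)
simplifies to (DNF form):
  e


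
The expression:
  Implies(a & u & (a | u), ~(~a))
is always true.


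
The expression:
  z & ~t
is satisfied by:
  {z: True, t: False}


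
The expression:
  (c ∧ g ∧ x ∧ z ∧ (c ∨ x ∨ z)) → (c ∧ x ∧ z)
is always true.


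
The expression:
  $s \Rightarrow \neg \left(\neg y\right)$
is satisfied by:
  {y: True, s: False}
  {s: False, y: False}
  {s: True, y: True}


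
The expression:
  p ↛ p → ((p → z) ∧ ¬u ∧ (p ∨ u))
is always true.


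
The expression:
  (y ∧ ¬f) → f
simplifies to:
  f ∨ ¬y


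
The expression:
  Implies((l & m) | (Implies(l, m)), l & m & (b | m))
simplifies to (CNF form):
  l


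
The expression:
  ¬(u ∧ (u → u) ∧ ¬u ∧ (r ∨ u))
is always true.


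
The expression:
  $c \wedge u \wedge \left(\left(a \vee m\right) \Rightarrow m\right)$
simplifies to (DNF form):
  $\left(c \wedge m \wedge u\right) \vee \left(c \wedge u \wedge \neg a\right)$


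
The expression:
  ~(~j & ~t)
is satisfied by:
  {t: True, j: True}
  {t: True, j: False}
  {j: True, t: False}


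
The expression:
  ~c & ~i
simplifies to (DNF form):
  ~c & ~i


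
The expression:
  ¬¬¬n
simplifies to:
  ¬n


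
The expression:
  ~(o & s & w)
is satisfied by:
  {s: False, o: False, w: False}
  {w: True, s: False, o: False}
  {o: True, s: False, w: False}
  {w: True, o: True, s: False}
  {s: True, w: False, o: False}
  {w: True, s: True, o: False}
  {o: True, s: True, w: False}


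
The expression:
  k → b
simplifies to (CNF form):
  b ∨ ¬k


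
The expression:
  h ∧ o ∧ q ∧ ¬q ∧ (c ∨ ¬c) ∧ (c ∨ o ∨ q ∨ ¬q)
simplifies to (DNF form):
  False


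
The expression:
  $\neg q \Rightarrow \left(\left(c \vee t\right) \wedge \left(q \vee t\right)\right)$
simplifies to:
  $q \vee t$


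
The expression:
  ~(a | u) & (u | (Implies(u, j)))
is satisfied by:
  {u: False, a: False}


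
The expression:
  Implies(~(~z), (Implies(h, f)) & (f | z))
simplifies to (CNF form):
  f | ~h | ~z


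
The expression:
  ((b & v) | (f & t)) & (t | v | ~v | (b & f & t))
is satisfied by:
  {v: True, f: True, b: True, t: True}
  {v: True, f: True, b: True, t: False}
  {v: True, f: True, t: True, b: False}
  {v: True, b: True, t: True, f: False}
  {v: True, b: True, t: False, f: False}
  {f: True, t: True, b: True, v: False}
  {f: True, t: True, b: False, v: False}


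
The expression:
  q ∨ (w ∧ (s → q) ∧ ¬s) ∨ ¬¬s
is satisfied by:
  {s: True, q: True, w: True}
  {s: True, q: True, w: False}
  {s: True, w: True, q: False}
  {s: True, w: False, q: False}
  {q: True, w: True, s: False}
  {q: True, w: False, s: False}
  {w: True, q: False, s: False}


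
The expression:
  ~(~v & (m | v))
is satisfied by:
  {v: True, m: False}
  {m: False, v: False}
  {m: True, v: True}


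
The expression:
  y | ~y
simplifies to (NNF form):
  True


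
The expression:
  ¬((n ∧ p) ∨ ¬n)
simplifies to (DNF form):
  n ∧ ¬p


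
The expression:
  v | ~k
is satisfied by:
  {v: True, k: False}
  {k: False, v: False}
  {k: True, v: True}


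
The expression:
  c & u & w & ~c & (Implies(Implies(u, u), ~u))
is never true.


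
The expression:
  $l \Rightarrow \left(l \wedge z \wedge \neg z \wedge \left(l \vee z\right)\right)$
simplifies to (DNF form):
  $\neg l$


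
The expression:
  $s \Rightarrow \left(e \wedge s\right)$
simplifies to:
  $e \vee \neg s$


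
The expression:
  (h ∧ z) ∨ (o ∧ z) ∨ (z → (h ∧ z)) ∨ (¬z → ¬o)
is always true.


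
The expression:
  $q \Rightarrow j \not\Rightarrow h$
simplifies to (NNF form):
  $\left(j \wedge \neg h\right) \vee \neg q$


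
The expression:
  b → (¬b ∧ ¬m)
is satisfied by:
  {b: False}


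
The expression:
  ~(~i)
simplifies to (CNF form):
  i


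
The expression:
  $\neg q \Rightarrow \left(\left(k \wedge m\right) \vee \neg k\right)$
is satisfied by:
  {q: True, m: True, k: False}
  {q: True, k: False, m: False}
  {m: True, k: False, q: False}
  {m: False, k: False, q: False}
  {q: True, m: True, k: True}
  {q: True, k: True, m: False}
  {m: True, k: True, q: False}


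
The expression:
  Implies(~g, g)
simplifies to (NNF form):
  g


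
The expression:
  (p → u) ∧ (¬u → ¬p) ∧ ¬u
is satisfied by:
  {u: False, p: False}


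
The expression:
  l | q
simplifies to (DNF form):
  l | q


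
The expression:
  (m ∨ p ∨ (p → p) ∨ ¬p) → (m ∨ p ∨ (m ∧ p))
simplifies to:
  m ∨ p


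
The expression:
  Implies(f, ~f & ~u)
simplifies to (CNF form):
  ~f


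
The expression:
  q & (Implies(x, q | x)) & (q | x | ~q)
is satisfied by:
  {q: True}


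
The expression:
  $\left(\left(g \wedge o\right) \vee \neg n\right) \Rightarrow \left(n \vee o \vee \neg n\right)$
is always true.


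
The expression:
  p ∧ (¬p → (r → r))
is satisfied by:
  {p: True}


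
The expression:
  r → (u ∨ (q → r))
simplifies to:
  True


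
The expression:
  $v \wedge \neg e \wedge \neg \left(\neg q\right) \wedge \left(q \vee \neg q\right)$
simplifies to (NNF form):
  $q \wedge v \wedge \neg e$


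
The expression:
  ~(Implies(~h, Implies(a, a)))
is never true.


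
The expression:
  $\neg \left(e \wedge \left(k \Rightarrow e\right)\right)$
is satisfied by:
  {e: False}


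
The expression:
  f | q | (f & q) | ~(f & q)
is always true.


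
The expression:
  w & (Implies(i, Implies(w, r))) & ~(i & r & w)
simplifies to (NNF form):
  w & ~i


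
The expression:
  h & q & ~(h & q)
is never true.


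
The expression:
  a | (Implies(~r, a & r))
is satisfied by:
  {r: True, a: True}
  {r: True, a: False}
  {a: True, r: False}


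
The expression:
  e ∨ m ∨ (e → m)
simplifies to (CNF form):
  True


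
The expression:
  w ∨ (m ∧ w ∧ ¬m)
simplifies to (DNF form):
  w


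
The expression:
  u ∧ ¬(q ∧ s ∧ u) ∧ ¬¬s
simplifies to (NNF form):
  s ∧ u ∧ ¬q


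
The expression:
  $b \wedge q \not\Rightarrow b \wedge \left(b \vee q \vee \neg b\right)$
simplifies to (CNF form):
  $\text{False}$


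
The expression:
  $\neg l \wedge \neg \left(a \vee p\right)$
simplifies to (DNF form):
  $\neg a \wedge \neg l \wedge \neg p$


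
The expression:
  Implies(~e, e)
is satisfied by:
  {e: True}


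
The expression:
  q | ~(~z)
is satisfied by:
  {q: True, z: True}
  {q: True, z: False}
  {z: True, q: False}


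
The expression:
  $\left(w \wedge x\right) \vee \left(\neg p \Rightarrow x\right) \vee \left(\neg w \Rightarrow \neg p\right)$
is always true.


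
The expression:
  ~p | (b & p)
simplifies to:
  b | ~p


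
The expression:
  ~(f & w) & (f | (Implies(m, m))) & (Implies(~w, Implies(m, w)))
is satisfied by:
  {f: False, w: False, m: False}
  {w: True, f: False, m: False}
  {m: True, w: True, f: False}
  {f: True, m: False, w: False}


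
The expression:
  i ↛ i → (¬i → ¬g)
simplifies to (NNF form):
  True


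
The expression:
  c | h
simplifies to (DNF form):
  c | h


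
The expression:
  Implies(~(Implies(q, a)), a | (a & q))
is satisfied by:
  {a: True, q: False}
  {q: False, a: False}
  {q: True, a: True}


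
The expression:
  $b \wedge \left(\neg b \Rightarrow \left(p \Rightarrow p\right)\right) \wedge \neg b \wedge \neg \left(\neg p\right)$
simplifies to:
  $\text{False}$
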